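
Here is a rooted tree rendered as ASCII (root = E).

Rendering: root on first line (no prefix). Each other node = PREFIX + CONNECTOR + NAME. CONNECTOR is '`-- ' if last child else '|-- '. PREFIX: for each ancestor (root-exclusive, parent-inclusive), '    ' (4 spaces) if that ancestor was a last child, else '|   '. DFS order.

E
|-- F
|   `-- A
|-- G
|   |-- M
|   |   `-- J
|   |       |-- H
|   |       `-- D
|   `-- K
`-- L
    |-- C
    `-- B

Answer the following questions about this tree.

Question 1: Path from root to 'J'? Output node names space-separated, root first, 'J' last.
Walk down from root: E -> G -> M -> J

Answer: E G M J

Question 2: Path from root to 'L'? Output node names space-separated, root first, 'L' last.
Walk down from root: E -> L

Answer: E L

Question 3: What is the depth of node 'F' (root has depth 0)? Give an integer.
Path from root to F: E -> F
Depth = number of edges = 1

Answer: 1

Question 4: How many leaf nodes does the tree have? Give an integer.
Answer: 6

Derivation:
Leaves (nodes with no children): A, B, C, D, H, K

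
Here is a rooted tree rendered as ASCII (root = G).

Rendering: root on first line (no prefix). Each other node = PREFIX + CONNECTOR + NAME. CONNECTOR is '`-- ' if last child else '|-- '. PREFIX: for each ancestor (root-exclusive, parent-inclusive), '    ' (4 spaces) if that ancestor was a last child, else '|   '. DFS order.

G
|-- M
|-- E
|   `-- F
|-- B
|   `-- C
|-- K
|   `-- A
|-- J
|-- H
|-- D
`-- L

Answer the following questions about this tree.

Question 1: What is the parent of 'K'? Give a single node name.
Answer: G

Derivation:
Scan adjacency: K appears as child of G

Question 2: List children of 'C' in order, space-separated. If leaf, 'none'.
Node C's children (from adjacency): (leaf)

Answer: none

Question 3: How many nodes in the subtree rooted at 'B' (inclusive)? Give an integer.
Subtree rooted at B contains: B, C
Count = 2

Answer: 2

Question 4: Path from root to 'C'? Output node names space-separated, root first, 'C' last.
Walk down from root: G -> B -> C

Answer: G B C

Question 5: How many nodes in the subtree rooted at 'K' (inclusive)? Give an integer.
Answer: 2

Derivation:
Subtree rooted at K contains: A, K
Count = 2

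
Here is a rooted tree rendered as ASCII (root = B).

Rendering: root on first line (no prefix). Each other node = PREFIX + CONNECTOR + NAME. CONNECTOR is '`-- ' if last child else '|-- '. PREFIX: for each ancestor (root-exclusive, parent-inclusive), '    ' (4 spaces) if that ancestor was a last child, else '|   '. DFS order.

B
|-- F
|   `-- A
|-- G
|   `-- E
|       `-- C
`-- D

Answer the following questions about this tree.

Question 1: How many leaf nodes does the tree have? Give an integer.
Leaves (nodes with no children): A, C, D

Answer: 3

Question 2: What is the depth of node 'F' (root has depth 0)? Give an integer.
Answer: 1

Derivation:
Path from root to F: B -> F
Depth = number of edges = 1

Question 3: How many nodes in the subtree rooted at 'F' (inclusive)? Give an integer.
Subtree rooted at F contains: A, F
Count = 2

Answer: 2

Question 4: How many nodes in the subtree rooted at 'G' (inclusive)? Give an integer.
Subtree rooted at G contains: C, E, G
Count = 3

Answer: 3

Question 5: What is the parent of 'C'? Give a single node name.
Scan adjacency: C appears as child of E

Answer: E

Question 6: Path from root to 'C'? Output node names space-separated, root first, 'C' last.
Walk down from root: B -> G -> E -> C

Answer: B G E C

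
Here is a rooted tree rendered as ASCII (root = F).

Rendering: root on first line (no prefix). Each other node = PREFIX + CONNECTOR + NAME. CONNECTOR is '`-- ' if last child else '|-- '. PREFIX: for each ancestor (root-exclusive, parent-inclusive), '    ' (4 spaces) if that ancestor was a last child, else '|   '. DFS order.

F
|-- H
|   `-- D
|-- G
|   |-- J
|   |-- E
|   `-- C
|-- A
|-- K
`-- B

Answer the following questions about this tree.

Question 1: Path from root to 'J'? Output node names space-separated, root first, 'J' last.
Walk down from root: F -> G -> J

Answer: F G J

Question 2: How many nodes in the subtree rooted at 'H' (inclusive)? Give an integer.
Subtree rooted at H contains: D, H
Count = 2

Answer: 2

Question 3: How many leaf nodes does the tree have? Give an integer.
Leaves (nodes with no children): A, B, C, D, E, J, K

Answer: 7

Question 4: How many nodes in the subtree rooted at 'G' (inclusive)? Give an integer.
Subtree rooted at G contains: C, E, G, J
Count = 4

Answer: 4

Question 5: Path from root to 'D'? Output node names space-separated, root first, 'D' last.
Walk down from root: F -> H -> D

Answer: F H D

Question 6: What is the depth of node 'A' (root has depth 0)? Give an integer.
Answer: 1

Derivation:
Path from root to A: F -> A
Depth = number of edges = 1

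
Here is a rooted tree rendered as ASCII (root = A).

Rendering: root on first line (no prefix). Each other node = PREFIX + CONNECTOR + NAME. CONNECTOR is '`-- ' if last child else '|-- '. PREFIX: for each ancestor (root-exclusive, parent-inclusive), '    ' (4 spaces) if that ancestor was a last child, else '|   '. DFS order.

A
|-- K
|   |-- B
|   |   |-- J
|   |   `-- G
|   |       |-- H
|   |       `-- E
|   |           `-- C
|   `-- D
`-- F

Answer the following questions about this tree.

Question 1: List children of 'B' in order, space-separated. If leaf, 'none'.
Node B's children (from adjacency): J, G

Answer: J G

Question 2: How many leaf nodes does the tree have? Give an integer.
Leaves (nodes with no children): C, D, F, H, J

Answer: 5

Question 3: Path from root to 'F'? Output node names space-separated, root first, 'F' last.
Walk down from root: A -> F

Answer: A F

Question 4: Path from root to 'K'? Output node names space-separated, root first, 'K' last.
Answer: A K

Derivation:
Walk down from root: A -> K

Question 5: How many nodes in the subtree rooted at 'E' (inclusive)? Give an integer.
Answer: 2

Derivation:
Subtree rooted at E contains: C, E
Count = 2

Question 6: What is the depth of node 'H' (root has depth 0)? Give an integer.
Answer: 4

Derivation:
Path from root to H: A -> K -> B -> G -> H
Depth = number of edges = 4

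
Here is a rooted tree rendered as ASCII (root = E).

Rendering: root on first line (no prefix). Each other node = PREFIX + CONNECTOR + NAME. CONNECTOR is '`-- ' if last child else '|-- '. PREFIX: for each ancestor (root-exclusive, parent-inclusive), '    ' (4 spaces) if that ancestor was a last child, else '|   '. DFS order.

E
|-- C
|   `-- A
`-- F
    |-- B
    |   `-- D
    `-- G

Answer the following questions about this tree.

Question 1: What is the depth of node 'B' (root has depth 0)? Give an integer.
Answer: 2

Derivation:
Path from root to B: E -> F -> B
Depth = number of edges = 2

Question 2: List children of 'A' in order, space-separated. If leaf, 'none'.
Answer: none

Derivation:
Node A's children (from adjacency): (leaf)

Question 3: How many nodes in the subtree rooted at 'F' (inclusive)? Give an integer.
Answer: 4

Derivation:
Subtree rooted at F contains: B, D, F, G
Count = 4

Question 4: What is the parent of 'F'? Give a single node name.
Answer: E

Derivation:
Scan adjacency: F appears as child of E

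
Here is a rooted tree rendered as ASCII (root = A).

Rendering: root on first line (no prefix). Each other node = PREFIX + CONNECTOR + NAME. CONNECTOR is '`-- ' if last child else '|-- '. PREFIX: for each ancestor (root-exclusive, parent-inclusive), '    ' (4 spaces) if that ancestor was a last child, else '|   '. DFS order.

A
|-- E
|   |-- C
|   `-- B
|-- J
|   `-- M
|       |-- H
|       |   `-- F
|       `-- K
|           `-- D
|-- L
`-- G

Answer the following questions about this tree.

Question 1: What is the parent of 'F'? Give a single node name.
Answer: H

Derivation:
Scan adjacency: F appears as child of H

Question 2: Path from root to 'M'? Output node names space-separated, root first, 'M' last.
Answer: A J M

Derivation:
Walk down from root: A -> J -> M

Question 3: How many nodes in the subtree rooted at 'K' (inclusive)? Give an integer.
Subtree rooted at K contains: D, K
Count = 2

Answer: 2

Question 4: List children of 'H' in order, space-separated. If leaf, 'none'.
Answer: F

Derivation:
Node H's children (from adjacency): F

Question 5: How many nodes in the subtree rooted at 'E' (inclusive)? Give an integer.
Answer: 3

Derivation:
Subtree rooted at E contains: B, C, E
Count = 3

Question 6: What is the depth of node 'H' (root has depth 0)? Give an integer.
Path from root to H: A -> J -> M -> H
Depth = number of edges = 3

Answer: 3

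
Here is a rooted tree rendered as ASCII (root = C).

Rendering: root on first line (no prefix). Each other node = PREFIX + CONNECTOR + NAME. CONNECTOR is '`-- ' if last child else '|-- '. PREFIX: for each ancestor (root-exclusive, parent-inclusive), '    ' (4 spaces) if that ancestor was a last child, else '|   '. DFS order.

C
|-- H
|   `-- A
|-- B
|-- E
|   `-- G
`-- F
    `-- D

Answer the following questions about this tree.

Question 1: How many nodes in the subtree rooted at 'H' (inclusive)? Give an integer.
Answer: 2

Derivation:
Subtree rooted at H contains: A, H
Count = 2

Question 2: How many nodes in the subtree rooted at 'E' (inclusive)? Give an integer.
Answer: 2

Derivation:
Subtree rooted at E contains: E, G
Count = 2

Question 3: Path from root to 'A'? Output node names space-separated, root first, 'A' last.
Walk down from root: C -> H -> A

Answer: C H A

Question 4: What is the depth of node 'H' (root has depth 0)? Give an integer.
Path from root to H: C -> H
Depth = number of edges = 1

Answer: 1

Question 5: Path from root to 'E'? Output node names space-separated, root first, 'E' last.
Answer: C E

Derivation:
Walk down from root: C -> E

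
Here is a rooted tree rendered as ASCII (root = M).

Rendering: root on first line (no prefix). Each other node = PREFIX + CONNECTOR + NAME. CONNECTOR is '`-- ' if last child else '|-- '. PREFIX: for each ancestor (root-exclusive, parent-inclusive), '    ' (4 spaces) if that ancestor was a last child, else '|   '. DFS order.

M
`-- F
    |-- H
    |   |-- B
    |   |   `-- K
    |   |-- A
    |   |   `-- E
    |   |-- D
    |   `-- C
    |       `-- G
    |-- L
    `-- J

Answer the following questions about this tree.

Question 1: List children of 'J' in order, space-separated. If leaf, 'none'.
Answer: none

Derivation:
Node J's children (from adjacency): (leaf)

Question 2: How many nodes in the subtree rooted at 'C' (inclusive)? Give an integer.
Subtree rooted at C contains: C, G
Count = 2

Answer: 2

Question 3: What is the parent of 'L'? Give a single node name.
Answer: F

Derivation:
Scan adjacency: L appears as child of F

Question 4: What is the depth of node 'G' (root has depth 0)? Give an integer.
Path from root to G: M -> F -> H -> C -> G
Depth = number of edges = 4

Answer: 4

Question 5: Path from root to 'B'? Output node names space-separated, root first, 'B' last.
Answer: M F H B

Derivation:
Walk down from root: M -> F -> H -> B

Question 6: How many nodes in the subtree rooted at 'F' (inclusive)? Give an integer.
Answer: 11

Derivation:
Subtree rooted at F contains: A, B, C, D, E, F, G, H, J, K, L
Count = 11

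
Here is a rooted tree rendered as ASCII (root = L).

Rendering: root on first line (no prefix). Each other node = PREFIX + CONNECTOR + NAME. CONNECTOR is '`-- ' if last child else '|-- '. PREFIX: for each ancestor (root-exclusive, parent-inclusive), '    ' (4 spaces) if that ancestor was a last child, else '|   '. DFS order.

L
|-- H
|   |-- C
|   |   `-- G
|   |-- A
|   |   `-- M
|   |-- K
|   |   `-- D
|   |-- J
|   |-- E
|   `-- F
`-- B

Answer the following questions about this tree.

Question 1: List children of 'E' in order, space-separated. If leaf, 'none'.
Answer: none

Derivation:
Node E's children (from adjacency): (leaf)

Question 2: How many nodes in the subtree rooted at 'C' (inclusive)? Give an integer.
Answer: 2

Derivation:
Subtree rooted at C contains: C, G
Count = 2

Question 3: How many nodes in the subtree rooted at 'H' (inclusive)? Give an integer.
Subtree rooted at H contains: A, C, D, E, F, G, H, J, K, M
Count = 10

Answer: 10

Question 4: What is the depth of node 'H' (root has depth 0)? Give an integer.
Path from root to H: L -> H
Depth = number of edges = 1

Answer: 1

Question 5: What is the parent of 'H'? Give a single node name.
Answer: L

Derivation:
Scan adjacency: H appears as child of L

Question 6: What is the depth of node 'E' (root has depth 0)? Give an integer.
Answer: 2

Derivation:
Path from root to E: L -> H -> E
Depth = number of edges = 2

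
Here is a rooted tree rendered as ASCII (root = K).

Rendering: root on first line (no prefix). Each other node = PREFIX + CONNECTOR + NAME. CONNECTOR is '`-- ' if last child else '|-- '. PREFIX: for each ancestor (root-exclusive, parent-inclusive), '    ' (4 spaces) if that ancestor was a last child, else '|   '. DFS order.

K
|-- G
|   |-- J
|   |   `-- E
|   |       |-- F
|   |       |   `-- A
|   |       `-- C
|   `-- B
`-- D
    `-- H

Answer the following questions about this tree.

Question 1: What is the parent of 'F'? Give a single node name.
Scan adjacency: F appears as child of E

Answer: E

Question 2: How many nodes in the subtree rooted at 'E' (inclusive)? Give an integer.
Answer: 4

Derivation:
Subtree rooted at E contains: A, C, E, F
Count = 4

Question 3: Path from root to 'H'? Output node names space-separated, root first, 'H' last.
Answer: K D H

Derivation:
Walk down from root: K -> D -> H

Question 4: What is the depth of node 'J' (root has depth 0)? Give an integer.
Answer: 2

Derivation:
Path from root to J: K -> G -> J
Depth = number of edges = 2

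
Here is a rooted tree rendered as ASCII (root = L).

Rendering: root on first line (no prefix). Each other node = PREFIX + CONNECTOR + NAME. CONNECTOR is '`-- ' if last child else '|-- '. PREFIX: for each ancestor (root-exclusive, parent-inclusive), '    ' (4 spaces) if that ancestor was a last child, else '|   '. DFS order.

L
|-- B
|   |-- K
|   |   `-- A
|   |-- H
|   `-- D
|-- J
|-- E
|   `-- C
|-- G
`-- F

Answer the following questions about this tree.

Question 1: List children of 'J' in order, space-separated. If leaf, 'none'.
Node J's children (from adjacency): (leaf)

Answer: none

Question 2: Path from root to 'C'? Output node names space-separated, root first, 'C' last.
Answer: L E C

Derivation:
Walk down from root: L -> E -> C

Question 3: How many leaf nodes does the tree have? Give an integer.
Leaves (nodes with no children): A, C, D, F, G, H, J

Answer: 7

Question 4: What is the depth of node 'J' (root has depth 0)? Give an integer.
Answer: 1

Derivation:
Path from root to J: L -> J
Depth = number of edges = 1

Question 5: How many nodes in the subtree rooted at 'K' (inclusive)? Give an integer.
Subtree rooted at K contains: A, K
Count = 2

Answer: 2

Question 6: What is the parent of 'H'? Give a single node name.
Scan adjacency: H appears as child of B

Answer: B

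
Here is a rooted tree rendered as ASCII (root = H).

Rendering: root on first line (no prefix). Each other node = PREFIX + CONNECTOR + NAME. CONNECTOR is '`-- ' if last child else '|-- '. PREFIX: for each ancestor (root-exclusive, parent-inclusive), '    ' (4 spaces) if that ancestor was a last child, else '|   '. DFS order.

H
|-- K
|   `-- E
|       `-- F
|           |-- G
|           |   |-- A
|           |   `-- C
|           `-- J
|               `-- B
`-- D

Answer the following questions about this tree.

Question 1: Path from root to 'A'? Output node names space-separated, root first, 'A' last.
Walk down from root: H -> K -> E -> F -> G -> A

Answer: H K E F G A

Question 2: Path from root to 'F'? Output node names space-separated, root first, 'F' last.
Answer: H K E F

Derivation:
Walk down from root: H -> K -> E -> F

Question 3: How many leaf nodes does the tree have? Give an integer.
Answer: 4

Derivation:
Leaves (nodes with no children): A, B, C, D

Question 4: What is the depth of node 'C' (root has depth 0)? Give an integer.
Path from root to C: H -> K -> E -> F -> G -> C
Depth = number of edges = 5

Answer: 5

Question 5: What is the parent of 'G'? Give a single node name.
Scan adjacency: G appears as child of F

Answer: F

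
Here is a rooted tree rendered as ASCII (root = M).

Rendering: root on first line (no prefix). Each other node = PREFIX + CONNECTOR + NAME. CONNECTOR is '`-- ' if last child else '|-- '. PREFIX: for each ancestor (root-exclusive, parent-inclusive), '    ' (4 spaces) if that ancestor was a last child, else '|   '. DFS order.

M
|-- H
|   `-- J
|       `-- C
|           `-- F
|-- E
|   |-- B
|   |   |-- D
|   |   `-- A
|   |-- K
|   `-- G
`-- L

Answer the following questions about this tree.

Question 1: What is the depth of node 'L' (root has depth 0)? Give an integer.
Path from root to L: M -> L
Depth = number of edges = 1

Answer: 1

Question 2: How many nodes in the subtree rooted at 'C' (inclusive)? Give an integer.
Subtree rooted at C contains: C, F
Count = 2

Answer: 2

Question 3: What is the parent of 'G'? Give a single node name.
Answer: E

Derivation:
Scan adjacency: G appears as child of E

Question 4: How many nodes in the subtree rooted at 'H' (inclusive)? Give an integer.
Answer: 4

Derivation:
Subtree rooted at H contains: C, F, H, J
Count = 4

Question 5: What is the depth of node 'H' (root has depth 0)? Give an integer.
Path from root to H: M -> H
Depth = number of edges = 1

Answer: 1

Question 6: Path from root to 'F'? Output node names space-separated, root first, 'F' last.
Walk down from root: M -> H -> J -> C -> F

Answer: M H J C F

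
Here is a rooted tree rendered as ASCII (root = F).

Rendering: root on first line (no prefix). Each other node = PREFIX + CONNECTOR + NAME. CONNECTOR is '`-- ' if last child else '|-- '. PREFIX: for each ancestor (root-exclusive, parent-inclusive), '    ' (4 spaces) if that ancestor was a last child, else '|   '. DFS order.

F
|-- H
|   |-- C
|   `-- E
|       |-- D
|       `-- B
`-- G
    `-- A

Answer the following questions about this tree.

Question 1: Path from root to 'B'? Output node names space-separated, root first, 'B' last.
Answer: F H E B

Derivation:
Walk down from root: F -> H -> E -> B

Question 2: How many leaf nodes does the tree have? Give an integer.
Answer: 4

Derivation:
Leaves (nodes with no children): A, B, C, D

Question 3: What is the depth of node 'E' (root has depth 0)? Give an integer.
Answer: 2

Derivation:
Path from root to E: F -> H -> E
Depth = number of edges = 2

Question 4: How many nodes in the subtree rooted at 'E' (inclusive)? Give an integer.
Answer: 3

Derivation:
Subtree rooted at E contains: B, D, E
Count = 3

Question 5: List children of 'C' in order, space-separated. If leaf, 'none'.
Answer: none

Derivation:
Node C's children (from adjacency): (leaf)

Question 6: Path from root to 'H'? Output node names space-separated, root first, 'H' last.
Walk down from root: F -> H

Answer: F H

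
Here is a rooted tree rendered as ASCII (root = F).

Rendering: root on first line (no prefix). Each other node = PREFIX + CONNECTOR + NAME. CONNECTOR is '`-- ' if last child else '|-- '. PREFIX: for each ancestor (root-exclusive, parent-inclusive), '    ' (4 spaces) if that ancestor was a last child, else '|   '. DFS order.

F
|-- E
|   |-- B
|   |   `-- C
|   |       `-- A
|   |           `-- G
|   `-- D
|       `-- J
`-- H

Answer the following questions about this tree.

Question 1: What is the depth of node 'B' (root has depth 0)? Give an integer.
Answer: 2

Derivation:
Path from root to B: F -> E -> B
Depth = number of edges = 2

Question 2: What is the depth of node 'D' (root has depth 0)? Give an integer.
Path from root to D: F -> E -> D
Depth = number of edges = 2

Answer: 2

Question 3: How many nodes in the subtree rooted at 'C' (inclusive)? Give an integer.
Subtree rooted at C contains: A, C, G
Count = 3

Answer: 3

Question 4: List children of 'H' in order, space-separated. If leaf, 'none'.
Node H's children (from adjacency): (leaf)

Answer: none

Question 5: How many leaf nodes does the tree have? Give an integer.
Leaves (nodes with no children): G, H, J

Answer: 3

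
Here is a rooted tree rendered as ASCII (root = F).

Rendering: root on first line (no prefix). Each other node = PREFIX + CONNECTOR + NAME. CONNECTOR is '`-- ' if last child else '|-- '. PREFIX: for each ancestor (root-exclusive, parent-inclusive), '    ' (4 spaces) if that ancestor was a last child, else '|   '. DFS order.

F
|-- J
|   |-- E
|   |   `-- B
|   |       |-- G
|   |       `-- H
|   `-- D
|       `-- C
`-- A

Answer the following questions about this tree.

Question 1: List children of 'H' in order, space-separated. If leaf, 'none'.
Answer: none

Derivation:
Node H's children (from adjacency): (leaf)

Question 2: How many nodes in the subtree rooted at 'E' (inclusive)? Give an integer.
Subtree rooted at E contains: B, E, G, H
Count = 4

Answer: 4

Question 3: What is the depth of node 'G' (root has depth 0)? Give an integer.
Path from root to G: F -> J -> E -> B -> G
Depth = number of edges = 4

Answer: 4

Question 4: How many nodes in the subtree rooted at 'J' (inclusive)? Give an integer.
Answer: 7

Derivation:
Subtree rooted at J contains: B, C, D, E, G, H, J
Count = 7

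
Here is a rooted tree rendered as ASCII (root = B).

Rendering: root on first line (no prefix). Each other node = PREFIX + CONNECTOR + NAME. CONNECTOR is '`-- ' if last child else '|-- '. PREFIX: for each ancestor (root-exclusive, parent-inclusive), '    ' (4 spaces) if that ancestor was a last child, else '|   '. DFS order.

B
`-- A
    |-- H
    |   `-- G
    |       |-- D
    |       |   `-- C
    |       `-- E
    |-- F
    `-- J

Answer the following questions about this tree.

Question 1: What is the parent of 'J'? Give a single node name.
Scan adjacency: J appears as child of A

Answer: A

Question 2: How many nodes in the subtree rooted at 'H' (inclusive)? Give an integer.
Subtree rooted at H contains: C, D, E, G, H
Count = 5

Answer: 5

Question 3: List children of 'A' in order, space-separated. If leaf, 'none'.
Answer: H F J

Derivation:
Node A's children (from adjacency): H, F, J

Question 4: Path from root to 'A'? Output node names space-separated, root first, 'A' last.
Answer: B A

Derivation:
Walk down from root: B -> A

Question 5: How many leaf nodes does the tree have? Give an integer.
Leaves (nodes with no children): C, E, F, J

Answer: 4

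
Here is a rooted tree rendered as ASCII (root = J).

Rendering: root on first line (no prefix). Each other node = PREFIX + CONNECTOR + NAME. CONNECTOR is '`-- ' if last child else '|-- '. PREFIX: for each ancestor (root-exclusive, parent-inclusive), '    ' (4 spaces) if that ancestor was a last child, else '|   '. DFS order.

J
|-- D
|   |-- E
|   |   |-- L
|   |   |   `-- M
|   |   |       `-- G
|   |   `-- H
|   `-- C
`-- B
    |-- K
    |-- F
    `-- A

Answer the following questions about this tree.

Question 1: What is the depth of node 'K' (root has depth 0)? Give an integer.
Path from root to K: J -> B -> K
Depth = number of edges = 2

Answer: 2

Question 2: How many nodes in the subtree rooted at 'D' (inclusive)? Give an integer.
Subtree rooted at D contains: C, D, E, G, H, L, M
Count = 7

Answer: 7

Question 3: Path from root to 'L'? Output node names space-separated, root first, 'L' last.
Answer: J D E L

Derivation:
Walk down from root: J -> D -> E -> L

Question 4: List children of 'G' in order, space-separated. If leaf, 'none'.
Node G's children (from adjacency): (leaf)

Answer: none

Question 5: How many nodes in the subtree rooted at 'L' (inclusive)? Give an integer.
Subtree rooted at L contains: G, L, M
Count = 3

Answer: 3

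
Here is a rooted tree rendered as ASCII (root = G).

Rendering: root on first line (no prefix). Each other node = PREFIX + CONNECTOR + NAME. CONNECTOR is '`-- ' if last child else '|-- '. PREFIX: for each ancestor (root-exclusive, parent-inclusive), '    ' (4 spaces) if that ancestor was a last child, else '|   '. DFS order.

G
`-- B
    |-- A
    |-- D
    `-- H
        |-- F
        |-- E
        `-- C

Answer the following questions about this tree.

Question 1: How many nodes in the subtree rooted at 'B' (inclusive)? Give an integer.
Answer: 7

Derivation:
Subtree rooted at B contains: A, B, C, D, E, F, H
Count = 7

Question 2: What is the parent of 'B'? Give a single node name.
Answer: G

Derivation:
Scan adjacency: B appears as child of G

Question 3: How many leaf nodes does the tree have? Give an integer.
Answer: 5

Derivation:
Leaves (nodes with no children): A, C, D, E, F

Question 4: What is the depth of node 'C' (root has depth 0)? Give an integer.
Answer: 3

Derivation:
Path from root to C: G -> B -> H -> C
Depth = number of edges = 3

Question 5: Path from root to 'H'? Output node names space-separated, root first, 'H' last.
Answer: G B H

Derivation:
Walk down from root: G -> B -> H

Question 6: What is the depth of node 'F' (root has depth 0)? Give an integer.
Path from root to F: G -> B -> H -> F
Depth = number of edges = 3

Answer: 3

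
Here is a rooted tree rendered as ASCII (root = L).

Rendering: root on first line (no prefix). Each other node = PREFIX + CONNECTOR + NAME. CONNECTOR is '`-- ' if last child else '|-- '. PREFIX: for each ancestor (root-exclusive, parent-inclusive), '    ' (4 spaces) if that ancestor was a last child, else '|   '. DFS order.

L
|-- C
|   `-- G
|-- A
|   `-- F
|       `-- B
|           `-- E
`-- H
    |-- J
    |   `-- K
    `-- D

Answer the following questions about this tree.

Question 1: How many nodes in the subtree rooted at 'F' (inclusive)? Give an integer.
Subtree rooted at F contains: B, E, F
Count = 3

Answer: 3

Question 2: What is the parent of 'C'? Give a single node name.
Answer: L

Derivation:
Scan adjacency: C appears as child of L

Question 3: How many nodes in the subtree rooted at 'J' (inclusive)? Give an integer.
Answer: 2

Derivation:
Subtree rooted at J contains: J, K
Count = 2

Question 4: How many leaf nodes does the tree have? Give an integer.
Answer: 4

Derivation:
Leaves (nodes with no children): D, E, G, K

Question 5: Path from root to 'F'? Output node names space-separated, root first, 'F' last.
Answer: L A F

Derivation:
Walk down from root: L -> A -> F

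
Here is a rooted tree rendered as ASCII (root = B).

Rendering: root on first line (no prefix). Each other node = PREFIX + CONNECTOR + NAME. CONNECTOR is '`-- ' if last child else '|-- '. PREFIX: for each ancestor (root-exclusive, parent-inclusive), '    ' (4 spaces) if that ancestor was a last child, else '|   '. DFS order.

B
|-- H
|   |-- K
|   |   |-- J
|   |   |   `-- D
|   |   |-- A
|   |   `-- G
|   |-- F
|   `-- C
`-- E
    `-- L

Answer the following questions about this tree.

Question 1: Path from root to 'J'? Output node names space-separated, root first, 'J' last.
Answer: B H K J

Derivation:
Walk down from root: B -> H -> K -> J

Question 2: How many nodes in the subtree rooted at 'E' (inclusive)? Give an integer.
Answer: 2

Derivation:
Subtree rooted at E contains: E, L
Count = 2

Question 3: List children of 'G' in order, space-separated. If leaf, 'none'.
Node G's children (from adjacency): (leaf)

Answer: none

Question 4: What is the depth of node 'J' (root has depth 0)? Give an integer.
Path from root to J: B -> H -> K -> J
Depth = number of edges = 3

Answer: 3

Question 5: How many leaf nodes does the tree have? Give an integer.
Leaves (nodes with no children): A, C, D, F, G, L

Answer: 6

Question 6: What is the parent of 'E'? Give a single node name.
Answer: B

Derivation:
Scan adjacency: E appears as child of B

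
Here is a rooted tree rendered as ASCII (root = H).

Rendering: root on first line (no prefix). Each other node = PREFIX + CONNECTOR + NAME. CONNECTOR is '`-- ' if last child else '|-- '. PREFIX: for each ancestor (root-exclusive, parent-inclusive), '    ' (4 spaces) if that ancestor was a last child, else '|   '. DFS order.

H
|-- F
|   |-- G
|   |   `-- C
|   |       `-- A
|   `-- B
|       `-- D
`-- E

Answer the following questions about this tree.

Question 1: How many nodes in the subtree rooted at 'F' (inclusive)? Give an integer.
Answer: 6

Derivation:
Subtree rooted at F contains: A, B, C, D, F, G
Count = 6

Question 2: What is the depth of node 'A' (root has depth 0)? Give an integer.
Path from root to A: H -> F -> G -> C -> A
Depth = number of edges = 4

Answer: 4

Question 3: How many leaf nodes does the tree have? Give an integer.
Leaves (nodes with no children): A, D, E

Answer: 3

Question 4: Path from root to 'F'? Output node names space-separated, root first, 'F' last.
Answer: H F

Derivation:
Walk down from root: H -> F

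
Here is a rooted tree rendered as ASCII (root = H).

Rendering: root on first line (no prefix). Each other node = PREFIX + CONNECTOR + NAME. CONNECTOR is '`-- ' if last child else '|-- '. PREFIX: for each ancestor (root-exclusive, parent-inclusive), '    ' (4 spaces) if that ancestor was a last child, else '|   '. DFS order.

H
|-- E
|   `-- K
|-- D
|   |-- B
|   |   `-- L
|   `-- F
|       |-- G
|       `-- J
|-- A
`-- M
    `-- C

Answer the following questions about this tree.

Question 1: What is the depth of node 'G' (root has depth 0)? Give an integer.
Path from root to G: H -> D -> F -> G
Depth = number of edges = 3

Answer: 3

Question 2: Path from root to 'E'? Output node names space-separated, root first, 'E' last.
Answer: H E

Derivation:
Walk down from root: H -> E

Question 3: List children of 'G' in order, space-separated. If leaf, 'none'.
Node G's children (from adjacency): (leaf)

Answer: none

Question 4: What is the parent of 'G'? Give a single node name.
Answer: F

Derivation:
Scan adjacency: G appears as child of F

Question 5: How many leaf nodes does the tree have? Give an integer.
Answer: 6

Derivation:
Leaves (nodes with no children): A, C, G, J, K, L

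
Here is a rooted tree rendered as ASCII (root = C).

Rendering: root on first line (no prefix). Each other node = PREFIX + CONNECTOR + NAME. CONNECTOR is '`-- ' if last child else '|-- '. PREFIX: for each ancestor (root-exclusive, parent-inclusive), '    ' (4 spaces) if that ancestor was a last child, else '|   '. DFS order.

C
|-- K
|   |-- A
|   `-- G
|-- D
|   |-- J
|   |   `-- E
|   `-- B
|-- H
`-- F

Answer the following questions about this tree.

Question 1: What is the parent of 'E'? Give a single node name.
Answer: J

Derivation:
Scan adjacency: E appears as child of J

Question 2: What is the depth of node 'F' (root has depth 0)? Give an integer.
Path from root to F: C -> F
Depth = number of edges = 1

Answer: 1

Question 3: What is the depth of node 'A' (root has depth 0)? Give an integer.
Answer: 2

Derivation:
Path from root to A: C -> K -> A
Depth = number of edges = 2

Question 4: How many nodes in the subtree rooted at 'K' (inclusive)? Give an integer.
Subtree rooted at K contains: A, G, K
Count = 3

Answer: 3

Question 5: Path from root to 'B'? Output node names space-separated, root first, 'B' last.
Walk down from root: C -> D -> B

Answer: C D B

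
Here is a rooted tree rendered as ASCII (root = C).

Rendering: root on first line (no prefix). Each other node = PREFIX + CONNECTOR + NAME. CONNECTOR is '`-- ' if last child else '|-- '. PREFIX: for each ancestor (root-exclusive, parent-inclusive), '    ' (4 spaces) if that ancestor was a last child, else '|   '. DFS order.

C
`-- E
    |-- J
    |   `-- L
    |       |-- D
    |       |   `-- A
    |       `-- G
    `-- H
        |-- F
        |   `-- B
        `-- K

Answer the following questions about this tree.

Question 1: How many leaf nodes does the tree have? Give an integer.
Leaves (nodes with no children): A, B, G, K

Answer: 4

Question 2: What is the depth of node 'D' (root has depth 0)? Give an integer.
Answer: 4

Derivation:
Path from root to D: C -> E -> J -> L -> D
Depth = number of edges = 4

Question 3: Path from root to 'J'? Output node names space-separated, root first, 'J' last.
Walk down from root: C -> E -> J

Answer: C E J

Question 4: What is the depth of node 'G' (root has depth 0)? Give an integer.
Answer: 4

Derivation:
Path from root to G: C -> E -> J -> L -> G
Depth = number of edges = 4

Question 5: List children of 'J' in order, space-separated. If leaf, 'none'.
Answer: L

Derivation:
Node J's children (from adjacency): L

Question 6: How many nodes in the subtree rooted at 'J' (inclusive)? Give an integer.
Answer: 5

Derivation:
Subtree rooted at J contains: A, D, G, J, L
Count = 5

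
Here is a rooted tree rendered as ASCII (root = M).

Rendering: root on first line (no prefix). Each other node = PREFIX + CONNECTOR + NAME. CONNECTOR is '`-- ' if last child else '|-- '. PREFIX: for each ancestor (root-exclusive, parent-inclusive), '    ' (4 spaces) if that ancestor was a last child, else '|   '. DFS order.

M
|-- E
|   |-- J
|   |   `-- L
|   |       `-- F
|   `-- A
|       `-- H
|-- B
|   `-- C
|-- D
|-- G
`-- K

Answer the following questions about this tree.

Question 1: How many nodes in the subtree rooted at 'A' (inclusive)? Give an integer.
Answer: 2

Derivation:
Subtree rooted at A contains: A, H
Count = 2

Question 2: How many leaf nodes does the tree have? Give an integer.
Leaves (nodes with no children): C, D, F, G, H, K

Answer: 6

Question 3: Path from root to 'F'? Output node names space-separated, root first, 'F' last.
Answer: M E J L F

Derivation:
Walk down from root: M -> E -> J -> L -> F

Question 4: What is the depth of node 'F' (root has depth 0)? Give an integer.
Answer: 4

Derivation:
Path from root to F: M -> E -> J -> L -> F
Depth = number of edges = 4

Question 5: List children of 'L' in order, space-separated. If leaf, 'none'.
Answer: F

Derivation:
Node L's children (from adjacency): F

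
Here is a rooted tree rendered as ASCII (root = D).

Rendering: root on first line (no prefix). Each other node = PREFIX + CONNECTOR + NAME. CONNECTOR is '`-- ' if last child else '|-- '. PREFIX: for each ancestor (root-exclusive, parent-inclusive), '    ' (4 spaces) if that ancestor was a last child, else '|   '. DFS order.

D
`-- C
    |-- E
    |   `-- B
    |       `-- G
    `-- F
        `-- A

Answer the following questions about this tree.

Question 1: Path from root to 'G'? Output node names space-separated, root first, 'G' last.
Walk down from root: D -> C -> E -> B -> G

Answer: D C E B G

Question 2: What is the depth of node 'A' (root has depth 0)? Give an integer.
Answer: 3

Derivation:
Path from root to A: D -> C -> F -> A
Depth = number of edges = 3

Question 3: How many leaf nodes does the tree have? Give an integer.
Leaves (nodes with no children): A, G

Answer: 2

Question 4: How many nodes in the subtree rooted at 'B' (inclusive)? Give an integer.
Answer: 2

Derivation:
Subtree rooted at B contains: B, G
Count = 2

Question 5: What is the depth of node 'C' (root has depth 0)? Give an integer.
Answer: 1

Derivation:
Path from root to C: D -> C
Depth = number of edges = 1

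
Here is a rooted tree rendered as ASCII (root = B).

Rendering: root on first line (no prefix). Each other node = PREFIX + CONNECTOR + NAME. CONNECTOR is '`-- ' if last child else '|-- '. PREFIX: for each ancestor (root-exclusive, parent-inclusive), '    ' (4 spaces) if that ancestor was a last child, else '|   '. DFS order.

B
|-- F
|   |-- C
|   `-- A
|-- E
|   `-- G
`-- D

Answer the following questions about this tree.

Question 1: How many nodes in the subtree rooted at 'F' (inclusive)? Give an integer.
Subtree rooted at F contains: A, C, F
Count = 3

Answer: 3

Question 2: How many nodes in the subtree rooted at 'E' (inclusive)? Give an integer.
Subtree rooted at E contains: E, G
Count = 2

Answer: 2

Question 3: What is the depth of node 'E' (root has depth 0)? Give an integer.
Answer: 1

Derivation:
Path from root to E: B -> E
Depth = number of edges = 1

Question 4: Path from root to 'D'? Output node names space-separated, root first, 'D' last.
Answer: B D

Derivation:
Walk down from root: B -> D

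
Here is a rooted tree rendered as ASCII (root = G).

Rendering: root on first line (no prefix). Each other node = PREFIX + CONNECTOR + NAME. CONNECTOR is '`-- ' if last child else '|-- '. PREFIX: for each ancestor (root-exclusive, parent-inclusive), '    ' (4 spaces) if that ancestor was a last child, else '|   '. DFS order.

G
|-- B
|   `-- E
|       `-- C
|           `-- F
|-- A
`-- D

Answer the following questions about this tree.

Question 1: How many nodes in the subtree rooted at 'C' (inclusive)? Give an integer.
Subtree rooted at C contains: C, F
Count = 2

Answer: 2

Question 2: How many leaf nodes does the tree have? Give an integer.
Answer: 3

Derivation:
Leaves (nodes with no children): A, D, F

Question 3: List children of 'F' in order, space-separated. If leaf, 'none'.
Node F's children (from adjacency): (leaf)

Answer: none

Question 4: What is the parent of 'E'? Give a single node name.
Answer: B

Derivation:
Scan adjacency: E appears as child of B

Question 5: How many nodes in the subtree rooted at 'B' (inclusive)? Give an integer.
Subtree rooted at B contains: B, C, E, F
Count = 4

Answer: 4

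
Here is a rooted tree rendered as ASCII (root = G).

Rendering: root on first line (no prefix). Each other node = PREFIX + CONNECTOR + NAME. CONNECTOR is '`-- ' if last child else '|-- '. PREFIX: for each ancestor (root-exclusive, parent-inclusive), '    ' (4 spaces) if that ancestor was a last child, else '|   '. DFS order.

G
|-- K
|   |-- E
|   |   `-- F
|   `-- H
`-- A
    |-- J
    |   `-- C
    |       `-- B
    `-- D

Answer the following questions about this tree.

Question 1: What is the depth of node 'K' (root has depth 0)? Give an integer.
Path from root to K: G -> K
Depth = number of edges = 1

Answer: 1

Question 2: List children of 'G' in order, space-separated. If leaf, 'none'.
Node G's children (from adjacency): K, A

Answer: K A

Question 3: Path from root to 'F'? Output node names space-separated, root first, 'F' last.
Answer: G K E F

Derivation:
Walk down from root: G -> K -> E -> F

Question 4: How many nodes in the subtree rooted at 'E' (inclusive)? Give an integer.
Answer: 2

Derivation:
Subtree rooted at E contains: E, F
Count = 2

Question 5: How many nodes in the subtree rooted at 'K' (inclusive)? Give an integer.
Answer: 4

Derivation:
Subtree rooted at K contains: E, F, H, K
Count = 4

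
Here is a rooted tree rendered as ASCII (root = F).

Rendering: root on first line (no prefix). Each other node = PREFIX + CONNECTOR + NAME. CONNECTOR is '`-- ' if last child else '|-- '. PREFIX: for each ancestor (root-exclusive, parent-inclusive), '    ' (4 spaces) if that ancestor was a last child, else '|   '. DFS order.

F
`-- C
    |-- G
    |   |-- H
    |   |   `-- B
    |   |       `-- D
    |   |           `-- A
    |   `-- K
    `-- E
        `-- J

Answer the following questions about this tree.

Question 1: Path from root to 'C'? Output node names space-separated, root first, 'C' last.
Walk down from root: F -> C

Answer: F C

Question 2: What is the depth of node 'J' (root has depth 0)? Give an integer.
Answer: 3

Derivation:
Path from root to J: F -> C -> E -> J
Depth = number of edges = 3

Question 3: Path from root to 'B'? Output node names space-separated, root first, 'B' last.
Walk down from root: F -> C -> G -> H -> B

Answer: F C G H B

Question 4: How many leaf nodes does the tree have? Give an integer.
Answer: 3

Derivation:
Leaves (nodes with no children): A, J, K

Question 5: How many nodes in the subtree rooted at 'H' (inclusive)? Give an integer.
Subtree rooted at H contains: A, B, D, H
Count = 4

Answer: 4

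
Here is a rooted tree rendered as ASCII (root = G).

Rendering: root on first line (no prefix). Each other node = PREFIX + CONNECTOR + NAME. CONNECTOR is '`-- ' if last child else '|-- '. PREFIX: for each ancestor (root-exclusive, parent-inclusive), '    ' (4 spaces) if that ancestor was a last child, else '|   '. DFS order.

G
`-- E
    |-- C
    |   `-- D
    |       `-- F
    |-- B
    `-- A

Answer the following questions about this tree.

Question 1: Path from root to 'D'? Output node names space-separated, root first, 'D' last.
Walk down from root: G -> E -> C -> D

Answer: G E C D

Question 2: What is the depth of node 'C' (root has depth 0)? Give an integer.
Path from root to C: G -> E -> C
Depth = number of edges = 2

Answer: 2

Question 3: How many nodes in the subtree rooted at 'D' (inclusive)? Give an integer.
Subtree rooted at D contains: D, F
Count = 2

Answer: 2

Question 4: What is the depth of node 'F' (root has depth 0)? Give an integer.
Path from root to F: G -> E -> C -> D -> F
Depth = number of edges = 4

Answer: 4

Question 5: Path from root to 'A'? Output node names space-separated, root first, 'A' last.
Answer: G E A

Derivation:
Walk down from root: G -> E -> A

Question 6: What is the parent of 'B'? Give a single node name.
Scan adjacency: B appears as child of E

Answer: E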